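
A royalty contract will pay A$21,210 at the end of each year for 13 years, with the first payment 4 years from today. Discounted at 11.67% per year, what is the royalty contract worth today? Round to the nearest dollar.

Value one period before first payment (t=3): 21210 × [1 − (1+0.1167)^(−13)] / 0.1167 = 21210 × 6.528396 = 138,467.2896
Discount back 3 years: 138,467.2896 × (1+0.1167)^(−3) = 138,467.2896 × 0.718109 = 99,434.6256

A$99,435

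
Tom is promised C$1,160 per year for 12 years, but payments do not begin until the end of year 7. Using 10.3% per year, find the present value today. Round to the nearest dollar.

C$4,325

Value one period before first payment (t=6): 1160 × [1 − (1+0.103)^(−12)] / 0.103 = 1160 × 6.714705 = 7,789.0573
PV₀ = 7,789.0573 / (1+0.103)^6 = 7,789.0573 / 1.800749 = 4,325.4553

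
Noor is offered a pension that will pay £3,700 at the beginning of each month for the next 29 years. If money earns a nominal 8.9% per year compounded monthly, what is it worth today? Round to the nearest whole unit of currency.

£464,168

Periodic rate i = 0.089/12 = 0.00741667; n = 29 × 12 = 348 periods.
Annuity factor a(348|0.00741667) × (1+i) = 125.450857; PV = 3700 × 125.450857 = 464,168.1721
Payments are at the start of each period, so multiply by (1+i).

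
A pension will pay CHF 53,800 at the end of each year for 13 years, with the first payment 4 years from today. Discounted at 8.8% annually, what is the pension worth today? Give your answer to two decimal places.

CHF 316,117.16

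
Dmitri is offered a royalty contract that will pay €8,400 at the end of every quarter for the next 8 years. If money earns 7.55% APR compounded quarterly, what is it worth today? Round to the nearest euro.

€200,395

With 4 periods per year: i = 0.018875, n = 32.
PV = 8400 × [1 − (1+0.018875)^(−32)] / 0.018875 = 8400 × 23.856600 = 200,395.4441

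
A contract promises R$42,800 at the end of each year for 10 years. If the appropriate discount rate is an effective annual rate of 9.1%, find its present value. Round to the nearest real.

PV = 42800 × [1 − (1+0.091)^(−10)] / 0.091 = 42800 × 6.389506 = 273,470.8534

R$273,471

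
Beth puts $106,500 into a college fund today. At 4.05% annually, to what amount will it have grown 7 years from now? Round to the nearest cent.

FV = 106,500 × (1 + 0.0405)^7 = 140,619.0630

$140,619.06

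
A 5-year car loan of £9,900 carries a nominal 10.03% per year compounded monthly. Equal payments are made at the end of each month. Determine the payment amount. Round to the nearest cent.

Periodic rate i = 0.1003/12 = 0.00835833; n = 5 × 12 = 60 periods.
Annuity-PV factor = 47.032687; PMT = 9900 / 47.032687 = 210.4919

£210.49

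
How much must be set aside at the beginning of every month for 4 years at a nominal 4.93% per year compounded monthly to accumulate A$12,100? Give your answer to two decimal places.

With 12 periods per year: i = 0.00410833, n = 48.
FV-annuity factor × (1+i) = 53.157620; PMT = 12100 / 53.157620 = 227.6249

A$227.62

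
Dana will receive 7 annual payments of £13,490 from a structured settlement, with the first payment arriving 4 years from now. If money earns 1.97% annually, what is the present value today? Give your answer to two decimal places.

£82,439.16

Value one period before first payment (t=3): 13490 × [1 − (1+0.0197)^(−7)] / 0.0197 = 13490 × 6.479461 = 87,407.9285
PV₀ = 87,407.9285 / (1+0.0197)^3 = 87,407.9285 / 1.060272 = 82,439.1623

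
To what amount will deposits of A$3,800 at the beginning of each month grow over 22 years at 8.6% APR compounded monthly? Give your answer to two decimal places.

A$2,984,183.57

With 12 periods per year: i = 0.00716667, n = 264.
Accumulation factor s(264|0.00716667) × (1+i) = 785.311467; FV = 3800 × 785.311467 = 2,984,183.5735
Payments are at the start of each period, so multiply by (1+i).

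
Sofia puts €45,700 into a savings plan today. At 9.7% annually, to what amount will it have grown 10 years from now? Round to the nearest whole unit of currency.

FV = PV·(1+i)^n = 45,700 × 2.523866 = 115,340.6716

€115,341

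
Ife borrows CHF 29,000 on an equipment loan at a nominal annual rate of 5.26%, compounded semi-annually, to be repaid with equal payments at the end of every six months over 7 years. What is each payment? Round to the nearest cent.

CHF 2,502.95

Periodic rate i = 0.0526/2 = 0.0263; n = 7 × 2 = 14 periods.
PMT = 29000 / ( [1 − (1+0.0263)^(−14)] / 0.0263 ) = 29000 / 11.586333 = 2,502.9490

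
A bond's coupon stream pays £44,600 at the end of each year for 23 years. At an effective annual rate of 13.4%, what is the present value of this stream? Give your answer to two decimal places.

£314,380.15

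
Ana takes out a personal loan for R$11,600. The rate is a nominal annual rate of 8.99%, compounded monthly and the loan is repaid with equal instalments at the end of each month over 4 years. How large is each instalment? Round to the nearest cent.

R$288.61

Periodic rate i = 0.0899/12 = 0.00749167; n = 4 × 12 = 48 periods.
PMT = 11600 / ( [1 − (1+0.00749167)^(−48)] / 0.00749167 ) = 11600 / 40.192451 = 288.6114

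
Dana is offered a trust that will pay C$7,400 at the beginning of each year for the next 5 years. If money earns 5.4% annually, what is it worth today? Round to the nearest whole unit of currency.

PV = PMT · [1 − (1+i)^(−n)] / i × (1+i) = 7400 · 4.513249 = 33,398.0436
(Beginning-of-period payments → annuity-due factor ×(1+i).)

C$33,398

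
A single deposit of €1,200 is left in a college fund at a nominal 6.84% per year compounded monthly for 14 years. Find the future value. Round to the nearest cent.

€3,118.03

With 12 periods per year: i = 0.0057, n = 168.
FV = 1,200 × (1 + 0.0057)^168 = 3,118.0342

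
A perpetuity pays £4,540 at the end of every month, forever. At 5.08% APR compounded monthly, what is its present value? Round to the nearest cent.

Periodic rate i = 0.0508/12 = 0.00423333.
PV = C/r = 4540/0.00423333 = 1,072,440.9449

£1,072,440.94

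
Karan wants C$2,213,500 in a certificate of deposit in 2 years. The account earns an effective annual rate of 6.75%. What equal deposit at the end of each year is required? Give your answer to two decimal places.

PMT = 2.2135e+06 / ( [(1+0.0675)^2 − 1] / 0.0675 ) = 2.2135e+06 / 2.067500 = 1,070,616.6868

C$1,070,616.69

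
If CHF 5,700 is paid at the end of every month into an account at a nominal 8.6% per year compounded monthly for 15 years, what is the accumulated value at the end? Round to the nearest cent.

CHF 2,080,721.79

i = 0.086/12 = 0.00716667 per month; n = 15·12 = 180.
FV = 5700 × [(1+0.00716667)^180 − 1] / 0.00716667 = 5700 × 365.038910 = 2,080,721.7860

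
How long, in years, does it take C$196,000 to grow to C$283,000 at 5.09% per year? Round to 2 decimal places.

7.40 years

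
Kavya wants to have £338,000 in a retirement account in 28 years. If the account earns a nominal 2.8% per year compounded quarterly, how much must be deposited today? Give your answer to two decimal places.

i = 0.028/4 = 0.007 per quarter; n = 28·4 = 112.
PV = FV·(1+i)^(−n) = 338,000 × 0.457825 = 154,744.7766

£154,744.78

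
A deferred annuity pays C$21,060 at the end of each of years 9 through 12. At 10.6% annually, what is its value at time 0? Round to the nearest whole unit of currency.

Value one period before first payment (t=8): 21060 × [1 − (1+0.106)^(−4)] / 0.106 = 21060 × 3.129129 = 65,899.4503
Discount back 8 years: 65,899.4503 × (1+0.106)^(−8) = 65,899.4503 × 0.446641 = 29,433.4233

C$29,433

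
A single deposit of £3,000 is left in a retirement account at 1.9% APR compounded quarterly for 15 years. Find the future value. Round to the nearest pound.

With 4 periods per year: i = 0.00475, n = 60.
FV = PV·(1+i)^n = 3,000 × 1.328865 = 3,986.5953

£3,987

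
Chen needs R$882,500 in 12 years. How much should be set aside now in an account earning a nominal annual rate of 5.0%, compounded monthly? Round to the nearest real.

R$484,930

With 12 periods per year: i = 0.00416667, n = 144.
Discount factor = (1+0.00416667)^(−144) = 0.549496; PV = 882,500 × 0.549496 = 484,930.3767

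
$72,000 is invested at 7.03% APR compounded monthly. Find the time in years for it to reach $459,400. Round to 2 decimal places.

Periodic rate i = 0.0703/12 = 0.00585833.
n = ln(459400/72000) / ln(1+0.00585833) = ln(6.38056) / 0.005841 = 317.2708 months
= 317.2708/12 years

26.44 years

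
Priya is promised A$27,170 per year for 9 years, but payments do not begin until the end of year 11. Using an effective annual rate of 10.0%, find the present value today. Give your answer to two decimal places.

PV at t=10 (ordinary 9-year annuity): 27170 × a(9|0.1) = 27170 × 5.759024 = 156,472.6771
Discount back 10 years: 156,472.6771 × (1+0.1)^(−10) = 156,472.6771 × 0.385543 = 60,326.9906

A$60,326.99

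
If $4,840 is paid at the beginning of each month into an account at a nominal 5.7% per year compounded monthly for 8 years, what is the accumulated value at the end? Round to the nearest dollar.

With 12 periods per year: i = 0.00475, n = 96.
FV = 4840 × [(1+0.00475)^96 − 1] / 0.00475 × (1+i) = 4840 × 121.849301 = 589,750.6168
Payments are at the start of each period, so multiply by (1+i).

$589,751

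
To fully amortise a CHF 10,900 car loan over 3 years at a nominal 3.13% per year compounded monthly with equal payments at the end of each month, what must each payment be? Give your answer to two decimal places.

CHF 317.61

With 12 periods per year: i = 0.00260833, n = 36.
PMT = 10900 / ( [1 − (1+0.00260833)^(−36)] / 0.00260833 ) = 10900 / 34.318814 = 317.6100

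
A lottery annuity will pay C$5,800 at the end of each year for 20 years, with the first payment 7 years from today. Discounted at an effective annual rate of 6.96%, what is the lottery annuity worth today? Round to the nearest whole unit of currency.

Value one period before first payment (t=6): 5800 × [1 − (1+0.0696)^(−20)] / 0.0696 = 5800 × 10.627030 = 61,636.7740
Discount back 6 years: 61,636.7740 × (1+0.0696)^(−6) = 61,636.7740 × 0.667839 = 41,163.4280

C$41,163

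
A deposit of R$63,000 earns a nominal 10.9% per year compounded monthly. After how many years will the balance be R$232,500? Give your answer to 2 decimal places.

Periodic rate i = 0.109/12 = 0.00908333.
(1+i)^n = 232500/63000 = 3.69048, so n = ln 3.69048 / ln 1.00908 = 144.4048 months
= 144.4048/12 years

12.03 years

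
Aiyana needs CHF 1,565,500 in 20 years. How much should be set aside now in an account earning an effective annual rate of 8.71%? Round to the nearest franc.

PV = 1,565,500 / (1 + 0.0871)^20 = 1,565,500 / 5.313613 = 294,620.6322

CHF 294,621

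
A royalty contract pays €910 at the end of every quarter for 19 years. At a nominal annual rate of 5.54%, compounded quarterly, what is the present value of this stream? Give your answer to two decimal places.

€42,605.14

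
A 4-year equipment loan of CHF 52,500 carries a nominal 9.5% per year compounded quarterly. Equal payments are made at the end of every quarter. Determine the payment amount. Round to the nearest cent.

CHF 3,982.43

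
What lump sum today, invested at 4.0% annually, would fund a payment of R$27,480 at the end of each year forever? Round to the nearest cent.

PV = PMT / i = 27480 / 0.04 = 687,000.0000

R$687,000.00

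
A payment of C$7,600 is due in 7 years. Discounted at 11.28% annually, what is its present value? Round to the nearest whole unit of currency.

PV = FV·(1+i)^(−n) = 7,600 × 0.473239 = 3,596.6135

C$3,597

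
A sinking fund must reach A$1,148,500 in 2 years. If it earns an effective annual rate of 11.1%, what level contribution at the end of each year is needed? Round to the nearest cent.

A$544,054.95

FV-annuity factor = 2.111000; PMT = 1.1485e+06 / 2.111000 = 544,054.9503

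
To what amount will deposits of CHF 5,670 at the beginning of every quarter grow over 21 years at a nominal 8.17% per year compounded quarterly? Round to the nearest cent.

With 4 periods per year: i = 0.020425, n = 84.
FV = PMT · [(1+i)^n − 1] / i × (1+i) = 5670 · 223.083107 = 1,264,881.2156
Payments are at the start of each period, so multiply by (1+i).

CHF 1,264,881.22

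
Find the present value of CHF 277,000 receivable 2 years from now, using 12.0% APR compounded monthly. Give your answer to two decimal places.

CHF 218,155.82

i = 0.12/12 = 0.01 per month; n = 2·12 = 24.
PV = FV·(1+i)^(−n) = 277,000 × 0.787566 = 218,155.8173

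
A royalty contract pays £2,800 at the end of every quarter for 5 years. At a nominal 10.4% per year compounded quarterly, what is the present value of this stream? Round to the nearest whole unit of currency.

£43,240

With 4 periods per year: i = 0.026, n = 20.
PV = PMT · [1 − (1+i)^(−n)] / i = 2800 · 15.442910 = 43,240.1490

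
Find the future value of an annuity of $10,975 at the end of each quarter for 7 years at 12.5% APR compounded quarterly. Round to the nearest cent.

$480,076.36

Periodic rate i = 0.125/4 = 0.03125; n = 7 × 4 = 28 periods.
FV = PMT · [(1+i)^n − 1] / i = 10975 · 43.742721 = 480,076.3614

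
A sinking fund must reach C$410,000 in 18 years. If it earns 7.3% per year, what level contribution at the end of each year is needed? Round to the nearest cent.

PMT = 410000 / ( [(1+0.073)^18 − 1] / 0.073 ) = 410000 / 34.994998 = 11,715.9601

C$11,715.96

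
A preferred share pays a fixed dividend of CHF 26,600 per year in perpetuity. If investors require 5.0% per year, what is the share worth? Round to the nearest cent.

CHF 532,000.00

PV = C/r = 26600/0.05 = 532,000.0000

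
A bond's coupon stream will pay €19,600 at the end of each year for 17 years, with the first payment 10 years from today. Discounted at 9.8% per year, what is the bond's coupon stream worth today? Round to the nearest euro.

Value one period before first payment (t=9): 19600 × [1 − (1+0.098)^(−17)] / 0.098 = 19600 × 8.121826 = 159,187.7805
Discount back 9 years: 159,187.7805 × (1+0.098)^(−9) = 159,187.7805 × 0.431101 = 68,625.9969

€68,626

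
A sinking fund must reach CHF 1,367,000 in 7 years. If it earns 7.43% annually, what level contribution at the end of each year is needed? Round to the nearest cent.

FV-annuity factor = 8.768529; PMT = 1.367e+06 / 8.768529 = 155,898.4374

CHF 155,898.44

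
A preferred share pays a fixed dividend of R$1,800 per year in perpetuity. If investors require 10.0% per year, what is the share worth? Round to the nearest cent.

PV = C/r = 1800/0.1 = 18,000.0000

R$18,000.00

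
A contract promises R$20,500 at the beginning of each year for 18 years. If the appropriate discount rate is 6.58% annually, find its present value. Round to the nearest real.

R$226,602

PV = 20500 × [1 − (1+0.0658)^(−18)] / 0.0658 × (1+i) = 20500 × 11.053734 = 226,601.5571
Payments are at the start of each period, so multiply by (1+i).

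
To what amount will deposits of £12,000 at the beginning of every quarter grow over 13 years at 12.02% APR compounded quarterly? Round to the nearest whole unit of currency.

Periodic rate i = 0.1202/4 = 0.03005; n = 13 × 4 = 52 periods.
FV = PMT · [(1+i)^n − 1] / i × (1+i) = 12000 · 125.547517 = 1,506,570.2049
Payments are at the start of each period, so multiply by (1+i).

£1,506,570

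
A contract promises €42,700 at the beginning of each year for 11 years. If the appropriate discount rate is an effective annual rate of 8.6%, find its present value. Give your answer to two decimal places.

€321,625.52

Annuity factor a(11|0.086) × (1+i) = 7.532213; PV = 42700 × 7.532213 = 321,625.5162
Payments are at the start of each period, so multiply by (1+i).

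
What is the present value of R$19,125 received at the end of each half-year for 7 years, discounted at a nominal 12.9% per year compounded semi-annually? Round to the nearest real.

i = 0.129/2 = 0.0645 per half-year; n = 7·2 = 14.
PV = PMT · [1 − (1+i)^(−n)] / i = 19125 · 9.041370 = 172,916.1992

R$172,916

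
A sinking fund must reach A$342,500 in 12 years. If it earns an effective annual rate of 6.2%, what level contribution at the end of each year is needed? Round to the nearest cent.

A$20,066.50

FV-annuity factor = 17.068249; PMT = 342500 / 17.068249 = 20,066.4995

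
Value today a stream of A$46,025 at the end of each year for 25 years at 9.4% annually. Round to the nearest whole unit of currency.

PV = 46025 × [1 − (1+0.094)^(−25)] / 0.094 = 46025 × 9.512555 = 437,815.3569

A$437,815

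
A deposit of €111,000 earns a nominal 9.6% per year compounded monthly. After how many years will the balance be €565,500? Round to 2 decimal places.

17.03 years

Periodic rate i = 0.096/12 = 0.008.
(1+i)^n = 565500/111000 = 5.09459, so n = ln 5.09459 / ln 1.008 = 204.3355 months
= 204.3355/12 years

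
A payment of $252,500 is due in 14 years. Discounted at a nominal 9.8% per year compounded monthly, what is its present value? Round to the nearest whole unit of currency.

$64,392

With 12 periods per year: i = 0.00816667, n = 168.
PV = 252,500 / (1 + 0.00816667)^168 = 252,500 / 3.921319 = 64,391.6049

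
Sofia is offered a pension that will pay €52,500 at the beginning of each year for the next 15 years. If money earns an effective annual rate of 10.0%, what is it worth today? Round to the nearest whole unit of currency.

€439,251

Annuity factor a(15|0.1) × (1+i) = 8.366687; PV = 52500 × 8.366687 = 439,251.0915
(annuity-due: payments at period start, so ×(1+i).)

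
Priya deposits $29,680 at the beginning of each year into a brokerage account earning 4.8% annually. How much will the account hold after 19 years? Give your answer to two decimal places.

$931,227.31

Accumulation factor s(19|0.048) × (1+i) = 31.375583; FV = 29680 × 31.375583 = 931,227.3090
(annuity-due: payments at period start, so ×(1+i).)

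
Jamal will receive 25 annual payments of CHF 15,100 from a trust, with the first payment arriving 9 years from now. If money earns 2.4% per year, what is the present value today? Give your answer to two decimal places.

Value one period before first payment (t=8): 15100 × [1 − (1+0.024)^(−25)] / 0.024 = 15100 × 18.636884 = 281,416.9462
Discount back 8 years: 281,416.9462 × (1+0.024)^(−8) = 281,416.9462 × 0.827181 = 232,782.6419

CHF 232,782.64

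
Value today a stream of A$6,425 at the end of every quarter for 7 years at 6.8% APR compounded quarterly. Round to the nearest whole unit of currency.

With 4 periods per year: i = 0.017, n = 28.
PV = 6425 × [1 − (1+0.017)^(−28)] / 0.017 = 6425 × 22.132120 = 142,198.8697

A$142,199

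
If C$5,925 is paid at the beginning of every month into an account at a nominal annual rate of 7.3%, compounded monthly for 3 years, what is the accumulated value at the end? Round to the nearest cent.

Periodic rate i = 0.073/12 = 0.00608333; n = 3 × 12 = 36 periods.
Accumulation factor s(36|0.00608333) × (1+i) = 40.354529; FV = 5925 × 40.354529 = 239,100.5858
(Beginning-of-period payments → annuity-due factor ×(1+i).)

C$239,100.59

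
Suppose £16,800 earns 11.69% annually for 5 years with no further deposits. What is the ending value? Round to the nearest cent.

£29,199.86

16,800 × (1+0.1169)^5 = 16,800 × 1.738087 = 29,199.8578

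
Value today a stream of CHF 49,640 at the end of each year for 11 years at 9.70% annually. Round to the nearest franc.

CHF 326,916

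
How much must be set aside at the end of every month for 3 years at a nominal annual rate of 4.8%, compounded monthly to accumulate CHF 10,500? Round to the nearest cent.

Periodic rate i = 0.048/12 = 0.004; n = 3 × 12 = 36 periods.
PMT = 10500 / ( [(1+0.004)^36 − 1] / 0.004 ) = 10500 / 38.638108 = 271.7524

CHF 271.75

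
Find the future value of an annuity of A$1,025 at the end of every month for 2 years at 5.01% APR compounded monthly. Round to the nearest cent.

With 12 periods per year: i = 0.004175, n = 24.
FV = PMT · [(1+i)^n − 1] / i = 1025 · 25.188366 = 25,818.0751

A$25,818.08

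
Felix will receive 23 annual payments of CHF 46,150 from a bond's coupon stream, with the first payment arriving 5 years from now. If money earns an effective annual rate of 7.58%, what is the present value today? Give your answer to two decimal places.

PV at t=4 (ordinary 23-year annuity): 46150 × a(23|0.0758) = 46150 × 10.735045 = 495,422.3308
Discount back 4 years: 495,422.3308 × (1+0.0758)^(−4) = 495,422.3308 × 0.746576 = 369,870.2649

CHF 369,870.26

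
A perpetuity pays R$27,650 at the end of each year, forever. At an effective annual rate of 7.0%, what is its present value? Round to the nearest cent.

R$395,000.00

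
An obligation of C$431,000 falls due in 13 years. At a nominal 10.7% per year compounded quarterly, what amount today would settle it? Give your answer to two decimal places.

i = 0.107/4 = 0.02675 per quarter; n = 13·4 = 52.
Discount factor = (1+0.02675)^(−52) = 0.253417; PV = 431,000 × 0.253417 = 109,222.5397

C$109,222.54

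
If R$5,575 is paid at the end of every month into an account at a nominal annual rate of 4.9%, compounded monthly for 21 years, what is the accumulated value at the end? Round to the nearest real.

i = 0.049/12 = 0.00408333 per month; n = 21·12 = 252.
FV = 5575 × [(1+0.00408333)^252 − 1] / 0.00408333 = 5575 × 438.957417 = 2,447,187.6010

R$2,447,188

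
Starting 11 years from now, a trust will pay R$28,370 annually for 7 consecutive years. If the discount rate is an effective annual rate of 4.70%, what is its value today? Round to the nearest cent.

PV at t=10 (ordinary 7-year annuity): 28370 × a(7|0.047) = 28370 × 5.849813 = 165,959.1878
PV₀ = 165,959.1878 / (1+0.047)^10 = 165,959.1878 / 1.582949 = 104,841.8037

R$104,841.80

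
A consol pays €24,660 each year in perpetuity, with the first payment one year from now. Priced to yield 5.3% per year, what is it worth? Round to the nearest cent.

€465,283.02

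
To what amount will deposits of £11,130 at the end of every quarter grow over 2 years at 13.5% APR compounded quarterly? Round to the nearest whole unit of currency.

£100,299

With 4 periods per year: i = 0.03375, n = 8.
FV = PMT · [(1+i)^n − 1] / i = 11130 · 9.011552 = 100,298.5786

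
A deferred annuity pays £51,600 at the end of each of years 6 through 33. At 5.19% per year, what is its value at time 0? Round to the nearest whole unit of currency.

Value one period before first payment (t=5): 51600 × [1 − (1+0.0519)^(−28)] / 0.0519 = 51600 × 14.595338 = 753,119.4365
PV₀ = 753,119.4365 / (1+0.0519)^5 = 753,119.4365 / 1.287871 = 584,778.7471

£584,779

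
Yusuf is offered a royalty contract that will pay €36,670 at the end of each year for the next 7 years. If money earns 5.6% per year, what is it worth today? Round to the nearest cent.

Annuity factor a(7|0.056) = 5.662627; PV = 36670 × 5.662627 = 207,648.5498

€207,648.55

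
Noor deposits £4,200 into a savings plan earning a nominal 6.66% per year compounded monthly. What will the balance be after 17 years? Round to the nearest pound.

£12,990

Periodic rate i = 0.0666/12 = 0.00555; n = 17 × 12 = 204 periods.
FV = PV·(1+i)^n = 4,200 × 3.092778 = 12,989.6677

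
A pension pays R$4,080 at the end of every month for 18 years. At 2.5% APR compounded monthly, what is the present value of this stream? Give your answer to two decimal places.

Periodic rate i = 0.025/12 = 0.00208333; n = 18 × 12 = 216 periods.
PV = 4080 × [1 − (1+0.00208333)^(−216)] / 0.00208333 = 4080 × 173.795186 = 709,084.3601

R$709,084.36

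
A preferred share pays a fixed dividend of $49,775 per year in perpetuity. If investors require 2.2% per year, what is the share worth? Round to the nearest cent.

PV = PMT / i = 49775 / 0.022 = 2,262,500.0000

$2,262,500.00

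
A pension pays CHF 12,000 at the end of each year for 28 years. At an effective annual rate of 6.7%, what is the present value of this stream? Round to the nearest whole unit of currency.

CHF 149,964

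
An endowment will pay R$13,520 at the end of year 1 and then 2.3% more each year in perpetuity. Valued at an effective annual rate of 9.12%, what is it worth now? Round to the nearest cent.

R$198,240.47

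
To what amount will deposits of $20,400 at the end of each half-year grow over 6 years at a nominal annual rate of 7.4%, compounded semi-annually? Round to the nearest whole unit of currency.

Periodic rate i = 0.074/2 = 0.037; n = 6 × 2 = 12 periods.
FV = PMT · [(1+i)^n − 1] / i = 20400 · 14.769804 = 301,303.9960

$301,304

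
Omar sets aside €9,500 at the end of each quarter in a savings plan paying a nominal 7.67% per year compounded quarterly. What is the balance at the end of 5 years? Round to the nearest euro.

€228,938

Periodic rate i = 0.0767/4 = 0.019175; n = 5 × 4 = 20 periods.
Accumulation factor s(20|0.019175) = 24.098765; FV = 9500 × 24.098765 = 228,938.2668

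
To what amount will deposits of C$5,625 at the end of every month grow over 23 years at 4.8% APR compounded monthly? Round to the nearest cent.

With 12 periods per year: i = 0.004, n = 276.
FV = PMT · [(1+i)^n − 1] / i = 5625 · 502.392996 = 2,825,960.6014

C$2,825,960.60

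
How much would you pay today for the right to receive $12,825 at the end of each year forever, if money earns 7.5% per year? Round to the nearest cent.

$171,000.00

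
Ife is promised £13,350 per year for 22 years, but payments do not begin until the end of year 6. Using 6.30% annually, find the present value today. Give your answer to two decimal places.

£115,411.81

Value one period before first payment (t=5): 13350 × [1 − (1+0.063)^(−22)] / 0.063 = 13350 × 11.733709 = 156,645.0143
Discount back 5 years: 156,645.0143 × (1+0.063)^(−5) = 156,645.0143 × 0.736773 = 115,411.8105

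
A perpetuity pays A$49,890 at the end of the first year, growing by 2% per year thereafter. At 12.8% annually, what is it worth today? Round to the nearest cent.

PV = PMT / (i − g) = 49890 / (0.128 − 0.02) = 49890 / 0.108000 = 461,944.4444

A$461,944.44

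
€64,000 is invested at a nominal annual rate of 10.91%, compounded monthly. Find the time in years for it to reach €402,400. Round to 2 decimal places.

Periodic rate i = 0.1091/12 = 0.00909167.
n = ln(402400/64000) / ln(1+0.00909167) = ln(6.28750) / 0.009051 = 203.1430 months
= 203.1430/12 years

16.93 years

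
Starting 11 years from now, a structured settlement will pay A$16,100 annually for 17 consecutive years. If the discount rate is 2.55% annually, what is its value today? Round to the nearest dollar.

A$170,921

PV at t=10 (ordinary 17-year annuity): 16100 × a(17|0.0255) = 16100 × 13.656118 = 219,863.4944
PV₀ = 219,863.4944 / (1+0.0255)^10 = 219,863.4944 / 1.286343 = 170,921.4148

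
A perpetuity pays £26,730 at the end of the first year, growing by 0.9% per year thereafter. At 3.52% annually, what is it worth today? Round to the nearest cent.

PV = PMT / (i − g) = 26730 / (0.0352 − 0.009) = 26730 / 0.026200 = 1,020,229.0076

£1,020,229.01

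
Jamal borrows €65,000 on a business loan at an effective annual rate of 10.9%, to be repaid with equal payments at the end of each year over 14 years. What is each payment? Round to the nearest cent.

PMT = 65000 / ( [1 − (1+0.109)^(−14)] / 0.109 ) = 65000 / 7.018892 = 9,260.7207

€9,260.72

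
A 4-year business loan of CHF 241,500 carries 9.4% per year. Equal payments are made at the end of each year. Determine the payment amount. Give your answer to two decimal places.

PMT = 241500 / ( [1 − (1+0.094)^(−4)] / 0.094 ) = 241500 / 3.211479 = 75,199.0075

CHF 75,199.01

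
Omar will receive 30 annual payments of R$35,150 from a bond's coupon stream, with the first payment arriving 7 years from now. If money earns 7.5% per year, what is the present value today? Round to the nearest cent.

Value one period before first payment (t=6): 35150 × [1 − (1+0.075)^(−30)] / 0.075 = 35150 × 11.810386 = 415,135.0772
Discount back 6 years: 415,135.0772 × (1+0.075)^(−6) = 415,135.0772 × 0.647962 = 268,991.5550

R$268,991.56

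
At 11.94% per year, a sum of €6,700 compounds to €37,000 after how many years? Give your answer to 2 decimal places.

15.15 years

(1+i)^n = 37000/6700 = 5.52239, so n = ln 5.52239 / ln 1.1194 = 15.1500 years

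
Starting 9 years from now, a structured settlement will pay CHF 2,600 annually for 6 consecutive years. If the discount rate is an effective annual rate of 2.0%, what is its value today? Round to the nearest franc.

CHF 12,430

PV at t=8 (ordinary 6-year annuity): 2600 × a(6|0.02) = 2600 × 5.601431 = 14,563.7203
PV₀ = 14,563.7203 / (1+0.02)^8 = 14,563.7203 / 1.171659 = 12,429.9951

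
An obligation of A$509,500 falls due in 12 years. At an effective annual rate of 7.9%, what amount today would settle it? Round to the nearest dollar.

A$204,591

PV = FV·(1+i)^(−n) = 509,500 × 0.401553 = 204,591.1541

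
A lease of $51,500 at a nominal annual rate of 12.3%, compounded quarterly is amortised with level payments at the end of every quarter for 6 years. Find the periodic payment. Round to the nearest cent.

$3,065.56

Periodic rate i = 0.123/4 = 0.03075; n = 6 × 4 = 24 periods.
PMT = 51500 / ( [1 − (1+0.03075)^(−24)] / 0.03075 ) = 51500 / 16.799525 = 3,065.5628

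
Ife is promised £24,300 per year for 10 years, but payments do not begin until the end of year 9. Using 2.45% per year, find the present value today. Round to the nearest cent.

Value one period before first payment (t=8): 24300 × [1 − (1+0.0245)^(−10)] / 0.0245 = 24300 × 8.774720 = 213,225.6866
PV₀ = 213,225.6866 / (1+0.0245)^8 = 213,225.6866 / 1.213656 = 175,688.6961

£175,688.70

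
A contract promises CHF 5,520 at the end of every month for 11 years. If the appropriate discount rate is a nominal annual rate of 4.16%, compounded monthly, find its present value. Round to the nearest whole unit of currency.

CHF 583,897

Periodic rate i = 0.0416/12 = 0.00346667; n = 11 × 12 = 132 periods.
PV = PMT · [1 − (1+i)^(−n)] / i = 5520 · 105.778411 = 583,896.8303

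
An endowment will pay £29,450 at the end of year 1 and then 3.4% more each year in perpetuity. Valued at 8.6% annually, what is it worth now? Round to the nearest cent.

£566,346.15

PV = PMT / (i − g) = 29450 / (0.086 − 0.034) = 29450 / 0.052000 = 566,346.1538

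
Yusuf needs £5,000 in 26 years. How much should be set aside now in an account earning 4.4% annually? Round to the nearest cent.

£1,632.14

PV = 5,000 / (1 + 0.044)^26 = 5,000 / 3.063465 = 1,632.1386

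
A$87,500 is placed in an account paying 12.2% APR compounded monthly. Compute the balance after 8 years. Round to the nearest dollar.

A$231,068

i = 0.122/12 = 0.0101667 per month; n = 8·12 = 96.
FV = PV·(1+i)^n = 87,500 × 2.640774 = 231,067.7211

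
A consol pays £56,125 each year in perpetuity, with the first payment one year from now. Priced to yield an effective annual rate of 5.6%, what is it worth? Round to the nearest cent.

PV = PMT / i = 56125 / 0.056 = 1,002,232.1429

£1,002,232.14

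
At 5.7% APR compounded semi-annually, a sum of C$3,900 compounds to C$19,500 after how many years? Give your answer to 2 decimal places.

28.64 years

Periodic rate i = 0.057/2 = 0.0285.
(1+i)^n = 19500/3900 = 5.00000, so n = ln 5.00000 / ln 1.0285 = 57.2725 half-years
= 57.2725/2 years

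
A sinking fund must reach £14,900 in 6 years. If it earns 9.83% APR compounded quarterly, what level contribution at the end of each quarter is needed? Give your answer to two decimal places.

i = 0.0983/4 = 0.024575 per quarter; n = 6·4 = 24.
FV-annuity factor = 32.179552; PMT = 14900 / 32.179552 = 463.0270

£463.03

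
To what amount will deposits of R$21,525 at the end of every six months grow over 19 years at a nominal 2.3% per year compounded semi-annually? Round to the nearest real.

Periodic rate i = 0.023/2 = 0.0115; n = 19 × 2 = 38 periods.
FV = PMT · [(1+i)^n − 1] / i = 21525 · 47.321789 = 1,018,601.5125

R$1,018,602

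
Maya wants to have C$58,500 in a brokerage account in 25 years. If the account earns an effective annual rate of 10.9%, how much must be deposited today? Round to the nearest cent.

Discount factor = (1+0.109)^(−25) = 0.075286; PV = 58,500 × 0.075286 = 4,404.2018

C$4,404.20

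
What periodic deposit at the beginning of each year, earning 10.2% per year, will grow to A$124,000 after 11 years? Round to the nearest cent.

FV-annuity factor × (1+i) = 20.643060; PMT = 124000 / 20.643060 = 6,006.8615

A$6,006.86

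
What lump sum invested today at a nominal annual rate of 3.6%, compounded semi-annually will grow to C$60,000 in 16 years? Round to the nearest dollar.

Periodic rate i = 0.036/2 = 0.018; n = 16 × 2 = 32 periods.
PV = FV·(1+i)^(−n) = 60,000 × 0.565029 = 33,901.7685

C$33,902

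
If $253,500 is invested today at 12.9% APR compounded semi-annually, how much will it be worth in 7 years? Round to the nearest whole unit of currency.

Periodic rate i = 0.129/2 = 0.0645; n = 7 × 2 = 14 periods.
253,500 × (1+0.0645)^14 = 253,500 × 2.399050 = 608,159.2050

$608,159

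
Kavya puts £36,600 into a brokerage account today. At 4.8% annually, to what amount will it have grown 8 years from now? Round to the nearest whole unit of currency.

£53,256

36,600 × (1+0.048)^8 = 36,600 × 1.455091 = 53,256.3437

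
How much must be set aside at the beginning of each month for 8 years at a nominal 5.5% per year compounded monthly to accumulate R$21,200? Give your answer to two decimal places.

R$175.49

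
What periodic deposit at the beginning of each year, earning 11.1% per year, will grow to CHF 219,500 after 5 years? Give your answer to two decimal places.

CHF 31,660.81

PMT = 219500 / ( [(1+0.111)^5 − 1] / 0.111 × (1+i) ) = 219500 / 6.932862 = 31,660.8055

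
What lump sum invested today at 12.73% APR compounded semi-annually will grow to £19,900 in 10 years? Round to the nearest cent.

i = 0.1273/2 = 0.06365 per half-year; n = 10·2 = 20.
PV = FV·(1+i)^(−n) = 19,900 × 0.291089 = 5,792.6620

£5,792.66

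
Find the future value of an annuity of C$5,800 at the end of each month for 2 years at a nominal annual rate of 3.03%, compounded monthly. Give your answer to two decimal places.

i = 0.0303/12 = 0.002525 per month; n = 2·12 = 24.
Accumulation factor s(24|0.002525) = 24.709977; FV = 5800 × 24.709977 = 143,317.8670

C$143,317.87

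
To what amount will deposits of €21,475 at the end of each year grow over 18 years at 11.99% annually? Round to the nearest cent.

€1,196,011.76

FV = PMT · [(1+i)^n − 1] / i = 21475 · 55.693213 = 1,196,011.7595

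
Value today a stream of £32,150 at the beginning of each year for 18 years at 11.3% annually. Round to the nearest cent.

PV = PMT · [1 − (1+i)^(−n)] / i × (1+i) = 32150 · 8.415707 = 270,564.9924
(Beginning-of-period payments → annuity-due factor ×(1+i).)

£270,564.99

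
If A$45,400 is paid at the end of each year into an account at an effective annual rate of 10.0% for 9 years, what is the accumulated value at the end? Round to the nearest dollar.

Accumulation factor s(9|0.1) = 13.579477; FV = 45400 × 13.579477 = 616,508.2517

A$616,508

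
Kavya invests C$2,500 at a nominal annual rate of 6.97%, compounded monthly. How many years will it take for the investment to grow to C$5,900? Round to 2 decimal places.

12.36 years

Periodic rate i = 0.0697/12 = 0.00580833.
n = ln(5900/2500) / ln(1+0.00580833) = ln(2.36000) / 0.005792 = 148.2616 months
= 148.2616/12 years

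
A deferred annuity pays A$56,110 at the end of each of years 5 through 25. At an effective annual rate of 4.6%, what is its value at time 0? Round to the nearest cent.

A$622,687.42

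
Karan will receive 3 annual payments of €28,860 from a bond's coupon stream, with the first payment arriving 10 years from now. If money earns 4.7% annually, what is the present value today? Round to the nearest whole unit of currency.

€52,277

PV at t=9 (ordinary 3-year annuity): 28860 × a(3|0.047) = 28860 × 2.738629 = 79,036.8351
PV₀ = 79,036.8351 / (1+0.047)^9 = 79,036.8351 / 1.511890 = 52,276.8494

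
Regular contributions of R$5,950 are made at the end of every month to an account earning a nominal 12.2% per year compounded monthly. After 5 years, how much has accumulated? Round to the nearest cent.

R$488,546.68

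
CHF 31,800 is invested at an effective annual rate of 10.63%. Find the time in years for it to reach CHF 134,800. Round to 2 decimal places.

14.30 years

n = ln(134800/31800) / ln(1+0.1063) = ln(4.23899) / 0.101021 = 14.2973 years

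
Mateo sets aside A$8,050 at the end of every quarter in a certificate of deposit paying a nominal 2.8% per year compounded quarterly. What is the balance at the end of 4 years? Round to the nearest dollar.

Periodic rate i = 0.028/4 = 0.007; n = 4 × 4 = 16 periods.
Accumulation factor s(16|0.007) = 16.868075; FV = 8050 × 16.868075 = 135,788.0028

A$135,788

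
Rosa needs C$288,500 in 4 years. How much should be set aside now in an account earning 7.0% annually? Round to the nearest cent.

C$220,095.27

PV = 288,500 / (1 + 0.07)^4 = 288,500 / 1.310796 = 220,095.2687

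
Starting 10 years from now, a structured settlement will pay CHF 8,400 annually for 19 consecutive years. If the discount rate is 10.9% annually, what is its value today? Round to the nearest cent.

PV at t=9 (ordinary 19-year annuity): 8400 × a(19|0.109) = 8400 × 7.889398 = 66,270.9410
Discount back 9 years: 66,270.9410 × (1+0.109)^(−9) = 66,270.9410 × 0.394109 = 26,117.9582

CHF 26,117.96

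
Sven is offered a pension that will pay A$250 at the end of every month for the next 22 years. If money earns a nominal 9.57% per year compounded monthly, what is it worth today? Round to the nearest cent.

i = 0.0957/12 = 0.007975 per month; n = 22·12 = 264.
PV = 250 × [1 − (1+0.007975)^(−264)] / 0.007975 = 250 × 109.991433 = 27,497.8583

A$27,497.86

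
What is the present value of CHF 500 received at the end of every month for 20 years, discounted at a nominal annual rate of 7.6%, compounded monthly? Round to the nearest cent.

Periodic rate i = 0.076/12 = 0.00633333; n = 20 × 12 = 240 periods.
PV = 500 × [1 − (1+0.00633333)^(−240)] / 0.00633333 = 500 × 123.195361 = 61,597.6806

CHF 61,597.68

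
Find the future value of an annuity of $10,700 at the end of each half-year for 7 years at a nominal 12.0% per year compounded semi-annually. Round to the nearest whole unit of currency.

$224,861

Periodic rate i = 0.12/2 = 0.06; n = 7 × 2 = 14 periods.
FV = PMT · [(1+i)^n − 1] / i = 10700 · 21.015066 = 224,861.2054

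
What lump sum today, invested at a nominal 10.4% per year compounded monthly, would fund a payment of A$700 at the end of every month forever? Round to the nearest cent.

A$80,769.23

Periodic rate i = 0.104/12 = 0.00866667.
PV = C/r = 700/0.00866667 = 80,769.2308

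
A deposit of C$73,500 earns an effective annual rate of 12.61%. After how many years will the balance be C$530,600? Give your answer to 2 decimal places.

n = ln(530600/73500) / ln(1+0.1261) = ln(7.21905) / 0.118760 = 16.6446 years

16.64 years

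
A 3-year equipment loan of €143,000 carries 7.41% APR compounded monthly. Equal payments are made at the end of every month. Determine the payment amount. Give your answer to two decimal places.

Periodic rate i = 0.0741/12 = 0.006175; n = 3 × 12 = 36 periods.
PMT = 143000 / ( [1 − (1+0.006175)^(−36)] / 0.006175 ) = 143000 / 32.190671 = 4,442.2808

€4,442.28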